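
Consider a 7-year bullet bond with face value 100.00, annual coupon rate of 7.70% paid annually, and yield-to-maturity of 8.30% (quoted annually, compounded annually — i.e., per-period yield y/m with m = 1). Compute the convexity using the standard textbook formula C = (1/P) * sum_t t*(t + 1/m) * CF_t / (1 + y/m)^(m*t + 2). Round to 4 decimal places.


Answer: Convexity = 35.5901

Derivation:
Coupon per period c = face * coupon_rate / m = 7.700000
Periods per year m = 1; per-period yield y/m = 0.083000
Number of cashflows N = 7
Cashflows (t years, CF_t, discount factor 1/(1+y/m)^(m*t), PV):
  t = 1.0000: CF_t = 7.700000, DF = 0.923361, PV = 7.109880
  t = 2.0000: CF_t = 7.700000, DF = 0.852596, PV = 6.564986
  t = 3.0000: CF_t = 7.700000, DF = 0.787254, PV = 6.061852
  t = 4.0000: CF_t = 7.700000, DF = 0.726919, PV = 5.597278
  t = 5.0000: CF_t = 7.700000, DF = 0.671209, PV = 5.168309
  t = 6.0000: CF_t = 7.700000, DF = 0.619768, PV = 4.772215
  t = 7.0000: CF_t = 107.700000, DF = 0.572270, PV = 61.633454
Price P = sum_t PV_t = 96.907974
Convexity numerator sum_t t*(t + 1/m) * CF_t / (1+y/m)^(m*t + 2):
  t = 1.0000: term = 12.123705
  t = 2.0000: term = 33.583670
  t = 3.0000: term = 62.019704
  t = 4.0000: term = 95.444296
  t = 5.0000: term = 132.194316
  t = 6.0000: term = 170.888313
  t = 7.0000: term = 2942.711054
Convexity = (1/P) * sum = 3448.965058 / 96.907974 = 35.590106


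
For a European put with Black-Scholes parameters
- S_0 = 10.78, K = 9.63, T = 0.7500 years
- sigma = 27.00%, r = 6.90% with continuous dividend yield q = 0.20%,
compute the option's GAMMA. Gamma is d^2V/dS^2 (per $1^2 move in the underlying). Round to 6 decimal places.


Answer: Gamma = 0.113441

Derivation:
d1 = 0.8142641973; d2 = 0.5804373383
phi(d1) = 0.2863754334; exp(-qT) = 0.9985011244; exp(-rT) = 0.9495662287
Gamma = exp(-qT) * phi(d1) / (S * sigma * sqrt(T)) = 0.9985011244 * 0.2863754334 / (10.7800 * 0.2700 * 0.8660254038) = 0.113441


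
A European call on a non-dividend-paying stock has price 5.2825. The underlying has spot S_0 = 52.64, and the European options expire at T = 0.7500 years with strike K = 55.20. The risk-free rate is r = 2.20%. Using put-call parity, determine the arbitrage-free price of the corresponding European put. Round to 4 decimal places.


Answer: Put price = 6.9392

Derivation:
Put-call parity: C - P = S_0 * exp(-qT) - K * exp(-rT).
S_0 * exp(-qT) = 52.6400 * 1.00000000 = 52.64000000
K * exp(-rT) = 55.2000 * 0.98363538 = 54.29667294
P = C - S*exp(-qT) + K*exp(-rT)
P = 5.2825 - 52.64000000 + 54.29667294 = 6.9392


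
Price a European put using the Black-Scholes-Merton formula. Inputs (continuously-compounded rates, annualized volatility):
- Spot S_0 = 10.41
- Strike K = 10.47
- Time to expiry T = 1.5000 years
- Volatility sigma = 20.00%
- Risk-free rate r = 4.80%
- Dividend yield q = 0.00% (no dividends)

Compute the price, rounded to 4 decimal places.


d1 = (ln(S/K) + (r - q + 0.5*sigma^2) * T) / (sigma * sqrt(T)) = 0.39295065
d2 = d1 - sigma * sqrt(T) = 0.14800167
exp(-rT) = 0.93053090; exp(-qT) = 1.00000000
P = K * exp(-rT) * N(-d2) - S_0 * exp(-qT) * N(-d1)
N(-d1) = 0.34717797; N(-d2) = 0.44117072
P = 10.4700 * 0.93053090 * 0.44117072 - 10.4100 * 1.00000000 * 0.34717797 = 0.6841

Answer: Price = 0.6841


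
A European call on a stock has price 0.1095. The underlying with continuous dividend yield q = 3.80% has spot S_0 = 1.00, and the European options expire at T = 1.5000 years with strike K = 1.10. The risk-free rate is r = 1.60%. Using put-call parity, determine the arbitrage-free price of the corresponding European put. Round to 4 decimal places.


Put-call parity: C - P = S_0 * exp(-qT) - K * exp(-rT).
S_0 * exp(-qT) = 1.0000 * 0.94459407 = 0.94459407
K * exp(-rT) = 1.1000 * 0.97628571 = 1.07391428
P = C - S*exp(-qT) + K*exp(-rT)
P = 0.1095 - 0.94459407 + 1.07391428 = 0.2388

Answer: Put price = 0.2388


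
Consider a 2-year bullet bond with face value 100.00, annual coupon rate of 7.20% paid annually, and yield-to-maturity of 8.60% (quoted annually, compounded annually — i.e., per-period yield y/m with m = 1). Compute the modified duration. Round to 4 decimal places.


Coupon per period c = face * coupon_rate / m = 7.200000
Periods per year m = 1; per-period yield y/m = 0.086000
Number of cashflows N = 2
Cashflows (t years, CF_t, discount factor 1/(1+y/m)^(m*t), PV):
  t = 1.0000: CF_t = 7.200000, DF = 0.920810, PV = 6.629834
  t = 2.0000: CF_t = 107.200000, DF = 0.847892, PV = 90.893983
Price P = sum_t PV_t = 97.523817
First compute Macaulay numerator sum_t t * PV_t:
  t * PV_t at t = 1.0000: 6.629834
  t * PV_t at t = 2.0000: 181.787966
Macaulay duration D = 188.417800 / 97.523817 = 1.932018
Modified duration = D / (1 + y/m) = 1.932018 / (1 + 0.086000) = 1.779022

Answer: Modified duration = 1.7790


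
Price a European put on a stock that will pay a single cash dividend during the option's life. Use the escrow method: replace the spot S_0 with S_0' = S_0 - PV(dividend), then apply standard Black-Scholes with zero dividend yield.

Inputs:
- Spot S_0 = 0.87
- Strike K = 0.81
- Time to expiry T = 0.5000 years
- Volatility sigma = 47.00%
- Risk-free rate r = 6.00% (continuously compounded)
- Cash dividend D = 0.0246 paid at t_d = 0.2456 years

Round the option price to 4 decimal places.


PV(D) = D * exp(-r * t_d) = 0.0246 * 0.98537204 = 0.02424015
S_0' = S_0 - PV(D) = 0.8700 - 0.02424015 = 0.84575985
d1 = (ln(S_0'/K) + (r + sigma^2/2)*T) / (sigma*sqrt(T)) = 0.38642996
d2 = d1 - sigma*sqrt(T) = 0.05408977
exp(-rT) = 0.97044553
N(-d1) = 0.34958913; N(-d2) = 0.47843182
P = K * exp(-rT) * N(-d2) - S_0' * N(-d1) = 0.8100 * 0.97044553 * 0.47843182 - 0.84575985 * 0.34958913 = 0.0804

Answer: Price = 0.0804


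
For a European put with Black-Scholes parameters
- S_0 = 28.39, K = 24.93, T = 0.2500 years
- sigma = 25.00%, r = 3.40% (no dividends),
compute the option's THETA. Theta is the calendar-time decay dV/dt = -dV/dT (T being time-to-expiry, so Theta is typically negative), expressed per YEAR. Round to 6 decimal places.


d1 = 1.1702205836; d2 = 1.0452205836
phi(d1) = 0.2011616148; exp(-qT) = 1.0000000000; exp(-rT) = 0.9915360229
Theta = -S*exp(-qT)*phi(d1)*sigma/(2*sqrt(T)) + r*K*exp(-rT)*N(-d2) - q*S*exp(-qT)*N(-d1)
N(-d1) = 0.1209561057; N(-d2) = 0.1479605161; sqrt(T) = 0.5000000000
Term 1 = -28.3900 * 1.0000000000 * 0.2011616148 * 0.2500 / (2 * 0.5000000000) = -1.4277445610
Term 2 = 0.0340 * 24.9300 * 0.9915360229 * 0.1479605161 = 0.1243527890
Term 3 = 0 (no dividend yield, q = 0)
Theta = -1.4277445610 + (0.1243527890) + (0.0000000000) = -1.303392

Answer: Theta = -1.303392


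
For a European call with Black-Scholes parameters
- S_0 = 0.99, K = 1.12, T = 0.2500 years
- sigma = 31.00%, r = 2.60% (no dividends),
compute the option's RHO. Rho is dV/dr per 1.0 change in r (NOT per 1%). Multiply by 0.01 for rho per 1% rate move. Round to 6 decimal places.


Answer: Rho = 0.056424

Derivation:
d1 = -0.6765582010; d2 = -0.8315582010
phi(d1) = 0.3173328573; exp(-qT) = 1.0000000000; exp(-rT) = 0.9935210793
N(d2) = 0.2028291819
Rho = K*T*exp(-rT)*N(d2) = 1.1200 * 0.2500 * 0.9935210793 * 0.2028291819 = 0.056424


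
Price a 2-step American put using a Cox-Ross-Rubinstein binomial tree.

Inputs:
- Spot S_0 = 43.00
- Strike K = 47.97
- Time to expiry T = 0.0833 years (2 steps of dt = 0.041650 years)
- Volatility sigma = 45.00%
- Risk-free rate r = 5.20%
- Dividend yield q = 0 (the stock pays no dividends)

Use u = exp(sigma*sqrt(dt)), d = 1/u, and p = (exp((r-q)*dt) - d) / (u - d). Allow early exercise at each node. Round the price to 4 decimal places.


Answer: Price = V(0,0) = 5.6959

Derivation:
dt = T/N = 0.041650
u = exp(sigma*sqrt(dt)) = 1.096187; d = 1/u = 0.912253
p = (exp((r-q)*dt) - d) / (u - d) = 0.488844
Discount per step: exp(-r*dt) = 0.997837
Stock lattice S(k, i) with i counting down-moves:
  k=0: S(0,0) = 43.0000
  k=1: S(1,0) = 47.1360; S(1,1) = 39.2269
  k=2: S(2,0) = 51.6699; S(2,1) = 43.0000; S(2,2) = 35.7849
Terminal payoffs V(N, i) = max(K - S_T, 0):
  V(2,0) = 0.000000; V(2,1) = 4.970000; V(2,2) = 12.185132
Backward induction: V(k, i) = exp(-r*dt) * [p * V(k+1, i) + (1-p) * V(k+1, i+1)]; then take max(V_cont, immediate exercise) for American.
  V(1,0) = exp(-r*dt) * [p*0.000000 + (1-p)*4.970000] = 2.534947; exercise = 0.833973; V(1,0) = max -> 2.534947
  V(1,1) = exp(-r*dt) * [p*4.970000 + (1-p)*12.185132] = 8.639323; exercise = 8.743104; V(1,1) = max -> 8.743104
  V(0,0) = exp(-r*dt) * [p*2.534947 + (1-p)*8.743104] = 5.695932; exercise = 4.970000; V(0,0) = max -> 5.695932


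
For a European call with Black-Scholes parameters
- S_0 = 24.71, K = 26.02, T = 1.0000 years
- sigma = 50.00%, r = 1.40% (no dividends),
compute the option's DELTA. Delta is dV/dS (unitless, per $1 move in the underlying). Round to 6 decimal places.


Answer: Delta = 0.569336

Derivation:
d1 = 0.1746850938; d2 = -0.3253149062
phi(d1) = 0.3929016416; exp(-qT) = 1.0000000000; exp(-rT) = 0.9860975443
N(d1) = 0.5693364595
Delta = exp(-qT) * N(d1) = 1.0000000000 * 0.5693364595 = 0.569336


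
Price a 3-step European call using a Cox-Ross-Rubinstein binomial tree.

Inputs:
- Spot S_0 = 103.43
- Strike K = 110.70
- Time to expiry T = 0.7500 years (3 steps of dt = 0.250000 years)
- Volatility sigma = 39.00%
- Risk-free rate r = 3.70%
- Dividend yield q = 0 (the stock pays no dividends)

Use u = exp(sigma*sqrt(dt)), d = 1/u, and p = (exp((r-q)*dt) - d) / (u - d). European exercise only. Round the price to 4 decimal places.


Answer: Price = V(0,0) = 13.0027

Derivation:
dt = T/N = 0.250000
u = exp(sigma*sqrt(dt)) = 1.215311; d = 1/u = 0.822835
p = (exp((r-q)*dt) - d) / (u - d) = 0.475082
Discount per step: exp(-r*dt) = 0.990793
Stock lattice S(k, i) with i counting down-moves:
  k=0: S(0,0) = 103.4300
  k=1: S(1,0) = 125.6996; S(1,1) = 85.1058
  k=2: S(2,0) = 152.7641; S(2,1) = 103.4300; S(2,2) = 70.0280
  k=3: S(3,0) = 185.6559; S(3,1) = 125.6996; S(3,2) = 85.1058; S(3,3) = 57.6215
Terminal payoffs V(N, i) = max(S_T - K, 0):
  V(3,0) = 74.955918; V(3,1) = 14.999615; V(3,2) = 0.000000; V(3,3) = 0.000000
Backward induction: V(k, i) = exp(-r*dt) * [p * V(k+1, i) + (1-p) * V(k+1, i+1)].
  V(2,0) = exp(-r*dt) * [p*74.955918 + (1-p)*14.999615] = 43.083377
  V(2,1) = exp(-r*dt) * [p*14.999615 + (1-p)*0.000000] = 7.060428
  V(2,2) = exp(-r*dt) * [p*0.000000 + (1-p)*0.000000] = 0.000000
  V(1,0) = exp(-r*dt) * [p*43.083377 + (1-p)*7.060428] = 23.951685
  V(1,1) = exp(-r*dt) * [p*7.060428 + (1-p)*0.000000] = 3.323395
  V(0,0) = exp(-r*dt) * [p*23.951685 + (1-p)*3.323395] = 13.002682


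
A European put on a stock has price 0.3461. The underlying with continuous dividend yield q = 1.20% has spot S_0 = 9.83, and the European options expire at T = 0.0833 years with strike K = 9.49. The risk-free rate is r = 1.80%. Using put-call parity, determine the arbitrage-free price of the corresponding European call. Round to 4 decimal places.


Answer: Call price = 0.6905

Derivation:
Put-call parity: C - P = S_0 * exp(-qT) - K * exp(-rT).
S_0 * exp(-qT) = 9.8300 * 0.99900090 = 9.82017884
K * exp(-rT) = 9.4900 * 0.99850172 = 9.47578136
C = P + S*exp(-qT) - K*exp(-rT)
C = 0.3461 + 9.82017884 - 9.47578136 = 0.6905


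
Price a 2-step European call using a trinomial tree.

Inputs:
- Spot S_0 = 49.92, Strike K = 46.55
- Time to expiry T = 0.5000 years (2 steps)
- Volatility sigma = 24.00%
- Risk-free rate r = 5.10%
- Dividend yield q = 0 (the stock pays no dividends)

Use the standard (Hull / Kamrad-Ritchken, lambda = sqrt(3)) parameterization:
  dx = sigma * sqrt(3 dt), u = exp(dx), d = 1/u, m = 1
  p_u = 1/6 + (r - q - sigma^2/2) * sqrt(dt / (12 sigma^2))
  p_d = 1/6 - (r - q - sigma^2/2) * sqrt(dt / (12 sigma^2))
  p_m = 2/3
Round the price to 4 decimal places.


dt = T/N = 0.250000; dx = sigma*sqrt(3*dt) = 0.207846
u = exp(dx) = 1.231024; d = 1/u = 0.812332
p_u = 0.180018, p_m = 0.666667, p_d = 0.153315
Discount per step: exp(-r*dt) = 0.987331
Stock lattice S(k, j) with j the centered position index:
  k=0: S(0,+0) = 49.9200
  k=1: S(1,-1) = 40.5516; S(1,+0) = 49.9200; S(1,+1) = 61.4527
  k=2: S(2,-2) = 32.9414; S(2,-1) = 40.5516; S(2,+0) = 49.9200; S(2,+1) = 61.4527; S(2,+2) = 75.6497
Terminal payoffs V(N, j) = max(S_T - K, 0):
  V(2,-2) = 0.000000; V(2,-1) = 0.000000; V(2,+0) = 3.370000; V(2,+1) = 14.902703; V(2,+2) = 29.099734
Backward induction: V(k, j) = exp(-r*dt) * [p_u * V(k+1, j+1) + p_m * V(k+1, j) + p_d * V(k+1, j-1)]
  V(1,-1) = exp(-r*dt) * [p_u*3.370000 + p_m*0.000000 + p_d*0.000000] = 0.598974
  V(1,+0) = exp(-r*dt) * [p_u*14.902703 + p_m*3.370000 + p_d*0.000000] = 4.866969
  V(1,+1) = exp(-r*dt) * [p_u*29.099734 + p_m*14.902703 + p_d*3.370000] = 15.491500
  V(0,+0) = exp(-r*dt) * [p_u*15.491500 + p_m*4.866969 + p_d*0.598974] = 6.047624

Answer: Price = V(0,0) = 6.0476


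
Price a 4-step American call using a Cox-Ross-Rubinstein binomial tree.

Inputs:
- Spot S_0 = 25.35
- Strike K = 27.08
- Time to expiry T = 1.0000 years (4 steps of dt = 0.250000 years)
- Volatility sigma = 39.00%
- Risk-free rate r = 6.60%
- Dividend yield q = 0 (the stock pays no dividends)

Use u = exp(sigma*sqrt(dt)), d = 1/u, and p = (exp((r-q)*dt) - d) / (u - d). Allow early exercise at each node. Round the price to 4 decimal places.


Answer: Price = V(0,0) = 3.9354

Derivation:
dt = T/N = 0.250000
u = exp(sigma*sqrt(dt)) = 1.215311; d = 1/u = 0.822835
p = (exp((r-q)*dt) - d) / (u - d) = 0.493793
Discount per step: exp(-r*dt) = 0.983635
Stock lattice S(k, i) with i counting down-moves:
  k=0: S(0,0) = 25.3500
  k=1: S(1,0) = 30.8081; S(1,1) = 20.8589
  k=2: S(2,0) = 37.4415; S(2,1) = 25.3500; S(2,2) = 17.1634
  k=3: S(3,0) = 45.5030; S(3,1) = 30.8081; S(3,2) = 20.8589; S(3,3) = 14.1226
  k=4: S(4,0) = 55.3003; S(4,1) = 37.4415; S(4,2) = 25.3500; S(4,3) = 17.1634; S(4,4) = 11.6206
Terminal payoffs V(N, i) = max(S_T - K, 0):
  V(4,0) = 28.220322; V(4,1) = 10.361463; V(4,2) = 0.000000; V(4,3) = 0.000000; V(4,4) = 0.000000
Backward induction: V(k, i) = exp(-r*dt) * [p * V(k+1, i) + (1-p) * V(k+1, i+1)]; then take max(V_cont, immediate exercise) for American.
  V(3,0) = exp(-r*dt) * [p*28.220322 + (1-p)*10.361463] = 18.866175; exercise = 18.423021; V(3,0) = max -> 18.866175
  V(3,1) = exp(-r*dt) * [p*10.361463 + (1-p)*0.000000] = 5.032694; exercise = 3.728134; V(3,1) = max -> 5.032694
  V(3,2) = exp(-r*dt) * [p*0.000000 + (1-p)*0.000000] = 0.000000; exercise = 0.000000; V(3,2) = max -> 0.000000
  V(3,3) = exp(-r*dt) * [p*0.000000 + (1-p)*0.000000] = 0.000000; exercise = 0.000000; V(3,3) = max -> 0.000000
  V(2,0) = exp(-r*dt) * [p*18.866175 + (1-p)*5.032694] = 11.669433; exercise = 10.361463; V(2,0) = max -> 11.669433
  V(2,1) = exp(-r*dt) * [p*5.032694 + (1-p)*0.000000] = 2.444443; exercise = 0.000000; V(2,1) = max -> 2.444443
  V(2,2) = exp(-r*dt) * [p*0.000000 + (1-p)*0.000000] = 0.000000; exercise = 0.000000; V(2,2) = max -> 0.000000
  V(1,0) = exp(-r*dt) * [p*11.669433 + (1-p)*2.444443] = 6.885135; exercise = 3.728134; V(1,0) = max -> 6.885135
  V(1,1) = exp(-r*dt) * [p*2.444443 + (1-p)*0.000000] = 1.187297; exercise = 0.000000; V(1,1) = max -> 1.187297
  V(0,0) = exp(-r*dt) * [p*6.885135 + (1-p)*1.187297] = 3.935379; exercise = 0.000000; V(0,0) = max -> 3.935379


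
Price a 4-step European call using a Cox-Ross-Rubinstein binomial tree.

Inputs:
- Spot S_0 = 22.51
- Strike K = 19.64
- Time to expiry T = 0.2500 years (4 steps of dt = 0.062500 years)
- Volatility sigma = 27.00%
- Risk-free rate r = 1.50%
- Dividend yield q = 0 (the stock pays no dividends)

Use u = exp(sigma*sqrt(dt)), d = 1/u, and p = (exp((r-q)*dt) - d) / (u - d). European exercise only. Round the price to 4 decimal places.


Answer: Price = V(0,0) = 3.1090

Derivation:
dt = T/N = 0.062500
u = exp(sigma*sqrt(dt)) = 1.069830; d = 1/u = 0.934728
p = (exp((r-q)*dt) - d) / (u - d) = 0.490074
Discount per step: exp(-r*dt) = 0.999063
Stock lattice S(k, i) with i counting down-moves:
  k=0: S(0,0) = 22.5100
  k=1: S(1,0) = 24.0819; S(1,1) = 21.0407
  k=2: S(2,0) = 25.7635; S(2,1) = 22.5100; S(2,2) = 19.6673
  k=3: S(3,0) = 27.5626; S(3,1) = 24.0819; S(3,2) = 21.0407; S(3,3) = 18.3836
  k=4: S(4,0) = 29.4873; S(4,1) = 25.7635; S(4,2) = 22.5100; S(4,3) = 19.6673; S(4,4) = 17.1837
Terminal payoffs V(N, i) = max(S_T - K, 0):
  V(4,0) = 9.847300; V(4,1) = 6.123523; V(4,2) = 2.870000; V(4,3) = 0.027345; V(4,4) = 0.000000
Backward induction: V(k, i) = exp(-r*dt) * [p * V(k+1, i) + (1-p) * V(k+1, i+1)].
  V(3,0) = exp(-r*dt) * [p*9.847300 + (1-p)*6.123523] = 7.941000
  V(3,1) = exp(-r*dt) * [p*6.123523 + (1-p)*2.870000] = 4.460283
  V(3,2) = exp(-r*dt) * [p*2.870000 + (1-p)*0.027345] = 1.419125
  V(3,3) = exp(-r*dt) * [p*0.027345 + (1-p)*0.000000] = 0.013389
  V(2,0) = exp(-r*dt) * [p*7.941000 + (1-p)*4.460283] = 6.160314
  V(2,1) = exp(-r*dt) * [p*4.460283 + (1-p)*1.419125] = 2.906790
  V(2,2) = exp(-r*dt) * [p*1.419125 + (1-p)*0.013389] = 0.701645
  V(1,0) = exp(-r*dt) * [p*6.160314 + (1-p)*2.906790] = 4.497039
  V(1,1) = exp(-r*dt) * [p*2.906790 + (1-p)*0.701645] = 1.780659
  V(0,0) = exp(-r*dt) * [p*4.497039 + (1-p)*1.780659] = 3.108970


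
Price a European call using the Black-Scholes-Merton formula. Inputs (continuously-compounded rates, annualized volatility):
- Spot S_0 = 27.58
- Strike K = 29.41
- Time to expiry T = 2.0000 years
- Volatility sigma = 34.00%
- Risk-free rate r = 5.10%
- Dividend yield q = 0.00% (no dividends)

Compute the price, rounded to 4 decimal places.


Answer: Price = 5.6694

Derivation:
d1 = (ln(S/K) + (r - q + 0.5*sigma^2) * T) / (sigma * sqrt(T)) = 0.31893868
d2 = d1 - sigma * sqrt(T) = -0.16189393
exp(-rT) = 0.90302955; exp(-qT) = 1.00000000
C = S_0 * exp(-qT) * N(d1) - K * exp(-rT) * N(d2)
N(d1) = 0.62511349; N(d2) = 0.43569469
C = 27.5800 * 1.00000000 * 0.62511349 - 29.4100 * 0.90302955 * 0.43569469 = 5.6694


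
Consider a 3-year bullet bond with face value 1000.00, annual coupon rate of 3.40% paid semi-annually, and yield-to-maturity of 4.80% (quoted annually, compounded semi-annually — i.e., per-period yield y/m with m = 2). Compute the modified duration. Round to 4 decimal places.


Answer: Modified duration = 2.8071

Derivation:
Coupon per period c = face * coupon_rate / m = 17.000000
Periods per year m = 2; per-period yield y/m = 0.024000
Number of cashflows N = 6
Cashflows (t years, CF_t, discount factor 1/(1+y/m)^(m*t), PV):
  t = 0.5000: CF_t = 17.000000, DF = 0.976562, PV = 16.601562
  t = 1.0000: CF_t = 17.000000, DF = 0.953674, PV = 16.212463
  t = 1.5000: CF_t = 17.000000, DF = 0.931323, PV = 15.832484
  t = 2.0000: CF_t = 17.000000, DF = 0.909495, PV = 15.461410
  t = 2.5000: CF_t = 17.000000, DF = 0.888178, PV = 15.099033
  t = 3.0000: CF_t = 1017.000000, DF = 0.867362, PV = 882.106888
Price P = sum_t PV_t = 961.313840
First compute Macaulay numerator sum_t t * PV_t:
  t * PV_t at t = 0.5000: 8.300781
  t * PV_t at t = 1.0000: 16.212463
  t * PV_t at t = 1.5000: 23.748726
  t * PV_t at t = 2.0000: 30.922820
  t * PV_t at t = 2.5000: 37.747583
  t * PV_t at t = 3.0000: 2646.320663
Macaulay duration D = 2763.253036 / 961.313840 = 2.874455
Modified duration = D / (1 + y/m) = 2.874455 / (1 + 0.024000) = 2.807085


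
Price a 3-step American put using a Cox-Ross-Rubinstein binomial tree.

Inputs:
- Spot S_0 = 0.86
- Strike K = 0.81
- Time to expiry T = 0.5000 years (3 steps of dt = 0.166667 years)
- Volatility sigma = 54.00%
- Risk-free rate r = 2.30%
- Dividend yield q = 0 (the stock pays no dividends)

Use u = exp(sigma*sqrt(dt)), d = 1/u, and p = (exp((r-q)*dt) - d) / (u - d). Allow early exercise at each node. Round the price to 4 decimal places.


Answer: Price = V(0,0) = 0.1082

Derivation:
dt = T/N = 0.166667
u = exp(sigma*sqrt(dt)) = 1.246643; d = 1/u = 0.802154
p = (exp((r-q)*dt) - d) / (u - d) = 0.453749
Discount per step: exp(-r*dt) = 0.996174
Stock lattice S(k, i) with i counting down-moves:
  k=0: S(0,0) = 0.8600
  k=1: S(1,0) = 1.0721; S(1,1) = 0.6899
  k=2: S(2,0) = 1.3365; S(2,1) = 0.8600; S(2,2) = 0.5534
  k=3: S(3,0) = 1.6662; S(3,1) = 1.0721; S(3,2) = 0.6899; S(3,3) = 0.4439
Terminal payoffs V(N, i) = max(K - S_T, 0):
  V(3,0) = 0.000000; V(3,1) = 0.000000; V(3,2) = 0.120147; V(3,3) = 0.366113
Backward induction: V(k, i) = exp(-r*dt) * [p * V(k+1, i) + (1-p) * V(k+1, i+1)]; then take max(V_cont, immediate exercise) for American.
  V(2,0) = exp(-r*dt) * [p*0.000000 + (1-p)*0.000000] = 0.000000; exercise = 0.000000; V(2,0) = max -> 0.000000
  V(2,1) = exp(-r*dt) * [p*0.000000 + (1-p)*0.120147] = 0.065379; exercise = 0.000000; V(2,1) = max -> 0.065379
  V(2,2) = exp(-r*dt) * [p*0.120147 + (1-p)*0.366113] = 0.253532; exercise = 0.256631; V(2,2) = max -> 0.256631
  V(1,0) = exp(-r*dt) * [p*0.000000 + (1-p)*0.065379] = 0.035577; exercise = 0.000000; V(1,0) = max -> 0.035577
  V(1,1) = exp(-r*dt) * [p*0.065379 + (1-p)*0.256631] = 0.169201; exercise = 0.120147; V(1,1) = max -> 0.169201
  V(0,0) = exp(-r*dt) * [p*0.035577 + (1-p)*0.169201] = 0.108154; exercise = 0.000000; V(0,0) = max -> 0.108154


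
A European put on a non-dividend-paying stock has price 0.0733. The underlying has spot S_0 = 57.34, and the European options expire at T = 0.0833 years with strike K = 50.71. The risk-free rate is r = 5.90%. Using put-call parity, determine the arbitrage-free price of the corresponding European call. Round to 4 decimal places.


Answer: Call price = 6.9519

Derivation:
Put-call parity: C - P = S_0 * exp(-qT) - K * exp(-rT).
S_0 * exp(-qT) = 57.3400 * 1.00000000 = 57.34000000
K * exp(-rT) = 50.7100 * 0.99509736 = 50.46138699
C = P + S*exp(-qT) - K*exp(-rT)
C = 0.0733 + 57.34000000 - 50.46138699 = 6.9519


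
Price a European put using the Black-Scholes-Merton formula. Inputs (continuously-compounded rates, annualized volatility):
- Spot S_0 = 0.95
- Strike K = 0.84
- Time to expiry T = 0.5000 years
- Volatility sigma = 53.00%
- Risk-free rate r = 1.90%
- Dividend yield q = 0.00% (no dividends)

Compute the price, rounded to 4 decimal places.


d1 = (ln(S/K) + (r - q + 0.5*sigma^2) * T) / (sigma * sqrt(T)) = 0.54109703
d2 = d1 - sigma * sqrt(T) = 0.16633044
exp(-rT) = 0.99054498; exp(-qT) = 1.00000000
P = K * exp(-rT) * N(-d2) - S_0 * exp(-qT) * N(-d1)
N(-d1) = 0.29422035; N(-d2) = 0.43394846
P = 0.8400 * 0.99054498 * 0.43394846 - 0.9500 * 1.00000000 * 0.29422035 = 0.0816

Answer: Price = 0.0816


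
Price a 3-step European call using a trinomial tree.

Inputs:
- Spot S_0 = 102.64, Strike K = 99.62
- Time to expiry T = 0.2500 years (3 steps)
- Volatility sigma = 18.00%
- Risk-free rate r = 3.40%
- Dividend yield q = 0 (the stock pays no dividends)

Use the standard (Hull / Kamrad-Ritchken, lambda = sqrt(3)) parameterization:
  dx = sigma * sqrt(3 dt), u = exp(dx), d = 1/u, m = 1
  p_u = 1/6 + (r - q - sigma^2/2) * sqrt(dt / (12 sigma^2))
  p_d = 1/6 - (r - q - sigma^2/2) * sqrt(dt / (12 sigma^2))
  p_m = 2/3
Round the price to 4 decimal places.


Answer: Price = V(0,0) = 5.9316

Derivation:
dt = T/N = 0.083333; dx = sigma*sqrt(3*dt) = 0.090000
u = exp(dx) = 1.094174; d = 1/u = 0.913931
p_u = 0.174907, p_m = 0.666667, p_d = 0.158426
Discount per step: exp(-r*dt) = 0.997171
Stock lattice S(k, j) with j the centered position index:
  k=0: S(0,+0) = 102.6400
  k=1: S(1,-1) = 93.8059; S(1,+0) = 102.6400; S(1,+1) = 112.3060
  k=2: S(2,-2) = 85.7321; S(2,-1) = 93.8059; S(2,+0) = 102.6400; S(2,+1) = 112.3060; S(2,+2) = 122.8824
  k=3: S(3,-3) = 78.3533; S(3,-2) = 85.7321; S(3,-1) = 93.8059; S(3,+0) = 102.6400; S(3,+1) = 112.3060; S(3,+2) = 122.8824; S(3,+3) = 134.4548
Terminal payoffs V(N, j) = max(S_T - K, 0):
  V(3,-3) = 0.000000; V(3,-2) = 0.000000; V(3,-1) = 0.000000; V(3,+0) = 3.020000; V(3,+1) = 12.686048; V(3,+2) = 23.262390; V(3,+3) = 34.834751
Backward induction: V(k, j) = exp(-r*dt) * [p_u * V(k+1, j+1) + p_m * V(k+1, j) + p_d * V(k+1, j-1)]
  V(2,-2) = exp(-r*dt) * [p_u*0.000000 + p_m*0.000000 + p_d*0.000000] = 0.000000
  V(2,-1) = exp(-r*dt) * [p_u*3.020000 + p_m*0.000000 + p_d*0.000000] = 0.526726
  V(2,+0) = exp(-r*dt) * [p_u*12.686048 + p_m*3.020000 + p_d*0.000000] = 4.220243
  V(2,+1) = exp(-r*dt) * [p_u*23.262390 + p_m*12.686048 + p_d*3.020000] = 12.967782
  V(2,+2) = exp(-r*dt) * [p_u*34.834751 + p_m*23.262390 + p_d*12.686048] = 23.544112
  V(1,-1) = exp(-r*dt) * [p_u*4.220243 + p_m*0.526726 + p_d*0.000000] = 1.086220
  V(1,+0) = exp(-r*dt) * [p_u*12.967782 + p_m*4.220243 + p_d*0.526726] = 5.150490
  V(1,+1) = exp(-r*dt) * [p_u*23.544112 + p_m*12.967782 + p_d*4.220243] = 13.393821
  V(0,+0) = exp(-r*dt) * [p_u*13.393821 + p_m*5.150490 + p_d*1.086220] = 5.931594


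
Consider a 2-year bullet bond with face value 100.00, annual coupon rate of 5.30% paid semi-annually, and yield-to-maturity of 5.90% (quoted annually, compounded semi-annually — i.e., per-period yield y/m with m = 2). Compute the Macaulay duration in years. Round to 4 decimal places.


Answer: Macaulay duration = 1.9234 years

Derivation:
Coupon per period c = face * coupon_rate / m = 2.650000
Periods per year m = 2; per-period yield y/m = 0.029500
Number of cashflows N = 4
Cashflows (t years, CF_t, discount factor 1/(1+y/m)^(m*t), PV):
  t = 0.5000: CF_t = 2.650000, DF = 0.971345, PV = 2.574065
  t = 1.0000: CF_t = 2.650000, DF = 0.943512, PV = 2.500306
  t = 1.5000: CF_t = 2.650000, DF = 0.916476, PV = 2.428661
  t = 2.0000: CF_t = 102.650000, DF = 0.890214, PV = 91.380504
Price P = sum_t PV_t = 98.883536
Macaulay numerator sum_t t * PV_t:
  t * PV_t at t = 0.5000: 1.287033
  t * PV_t at t = 1.0000: 2.500306
  t * PV_t at t = 1.5000: 3.642991
  t * PV_t at t = 2.0000: 182.761008
Macaulay duration D = (sum_t t * PV_t) / P = 190.191338 / 98.883536 = 1.923387


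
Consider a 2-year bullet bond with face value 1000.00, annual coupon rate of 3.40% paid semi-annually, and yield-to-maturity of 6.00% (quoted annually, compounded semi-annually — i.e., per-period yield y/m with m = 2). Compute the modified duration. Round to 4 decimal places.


Coupon per period c = face * coupon_rate / m = 17.000000
Periods per year m = 2; per-period yield y/m = 0.030000
Number of cashflows N = 4
Cashflows (t years, CF_t, discount factor 1/(1+y/m)^(m*t), PV):
  t = 0.5000: CF_t = 17.000000, DF = 0.970874, PV = 16.504854
  t = 1.0000: CF_t = 17.000000, DF = 0.942596, PV = 16.024130
  t = 1.5000: CF_t = 17.000000, DF = 0.915142, PV = 15.557408
  t = 2.0000: CF_t = 1017.000000, DF = 0.888487, PV = 903.591328
Price P = sum_t PV_t = 951.677721
First compute Macaulay numerator sum_t t * PV_t:
  t * PV_t at t = 0.5000: 8.252427
  t * PV_t at t = 1.0000: 16.024130
  t * PV_t at t = 1.5000: 23.336112
  t * PV_t at t = 2.0000: 1807.182655
Macaulay duration D = 1854.795325 / 951.677721 = 1.948974
Modified duration = D / (1 + y/m) = 1.948974 / (1 + 0.030000) = 1.892208

Answer: Modified duration = 1.8922


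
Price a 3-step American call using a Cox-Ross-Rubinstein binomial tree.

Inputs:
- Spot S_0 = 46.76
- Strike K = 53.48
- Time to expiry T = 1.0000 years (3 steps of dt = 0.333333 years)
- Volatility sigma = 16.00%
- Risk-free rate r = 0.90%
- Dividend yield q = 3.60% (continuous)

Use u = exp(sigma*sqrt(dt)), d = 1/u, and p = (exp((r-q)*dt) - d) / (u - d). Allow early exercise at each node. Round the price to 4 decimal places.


Answer: Price = V(0,0) = 0.6403

Derivation:
dt = T/N = 0.333333
u = exp(sigma*sqrt(dt)) = 1.096777; d = 1/u = 0.911762
p = (exp((r-q)*dt) - d) / (u - d) = 0.428496
Discount per step: exp(-r*dt) = 0.997004
Stock lattice S(k, i) with i counting down-moves:
  k=0: S(0,0) = 46.7600
  k=1: S(1,0) = 51.2853; S(1,1) = 42.6340
  k=2: S(2,0) = 56.2485; S(2,1) = 46.7600; S(2,2) = 38.8721
  k=3: S(3,0) = 61.6921; S(3,1) = 51.2853; S(3,2) = 42.6340; S(3,3) = 35.4421
Terminal payoffs V(N, i) = max(S_T - K, 0):
  V(3,0) = 8.212124; V(3,1) = 0.000000; V(3,2) = 0.000000; V(3,3) = 0.000000
Backward induction: V(k, i) = exp(-r*dt) * [p * V(k+1, i) + (1-p) * V(k+1, i+1)]; then take max(V_cont, immediate exercise) for American.
  V(2,0) = exp(-r*dt) * [p*8.212124 + (1-p)*0.000000] = 3.508321; exercise = 2.768548; V(2,0) = max -> 3.508321
  V(2,1) = exp(-r*dt) * [p*0.000000 + (1-p)*0.000000] = 0.000000; exercise = 0.000000; V(2,1) = max -> 0.000000
  V(2,2) = exp(-r*dt) * [p*0.000000 + (1-p)*0.000000] = 0.000000; exercise = 0.000000; V(2,2) = max -> 0.000000
  V(1,0) = exp(-r*dt) * [p*3.508321 + (1-p)*0.000000] = 1.498798; exercise = 0.000000; V(1,0) = max -> 1.498798
  V(1,1) = exp(-r*dt) * [p*0.000000 + (1-p)*0.000000] = 0.000000; exercise = 0.000000; V(1,1) = max -> 0.000000
  V(0,0) = exp(-r*dt) * [p*1.498798 + (1-p)*0.000000] = 0.640305; exercise = 0.000000; V(0,0) = max -> 0.640305


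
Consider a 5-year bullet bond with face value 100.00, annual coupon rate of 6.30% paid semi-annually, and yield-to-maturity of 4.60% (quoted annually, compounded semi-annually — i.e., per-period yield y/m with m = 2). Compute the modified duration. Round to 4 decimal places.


Answer: Modified duration = 4.2940

Derivation:
Coupon per period c = face * coupon_rate / m = 3.150000
Periods per year m = 2; per-period yield y/m = 0.023000
Number of cashflows N = 10
Cashflows (t years, CF_t, discount factor 1/(1+y/m)^(m*t), PV):
  t = 0.5000: CF_t = 3.150000, DF = 0.977517, PV = 3.079179
  t = 1.0000: CF_t = 3.150000, DF = 0.955540, PV = 3.009950
  t = 1.5000: CF_t = 3.150000, DF = 0.934056, PV = 2.942278
  t = 2.0000: CF_t = 3.150000, DF = 0.913056, PV = 2.876127
  t = 2.5000: CF_t = 3.150000, DF = 0.892528, PV = 2.811463
  t = 3.0000: CF_t = 3.150000, DF = 0.872461, PV = 2.748253
  t = 3.5000: CF_t = 3.150000, DF = 0.852846, PV = 2.686465
  t = 4.0000: CF_t = 3.150000, DF = 0.833671, PV = 2.626065
  t = 4.5000: CF_t = 3.150000, DF = 0.814928, PV = 2.567024
  t = 5.0000: CF_t = 103.150000, DF = 0.796606, PV = 82.169926
Price P = sum_t PV_t = 107.516729
First compute Macaulay numerator sum_t t * PV_t:
  t * PV_t at t = 0.5000: 1.539589
  t * PV_t at t = 1.0000: 3.009950
  t * PV_t at t = 1.5000: 4.413416
  t * PV_t at t = 2.0000: 5.752253
  t * PV_t at t = 2.5000: 7.028658
  t * PV_t at t = 3.0000: 8.244760
  t * PV_t at t = 3.5000: 9.402626
  t * PV_t at t = 4.0000: 10.504260
  t * PV_t at t = 4.5000: 11.551606
  t * PV_t at t = 5.0000: 410.849629
Macaulay duration D = 472.296748 / 107.516729 = 4.392775
Modified duration = D / (1 + y/m) = 4.392775 / (1 + 0.023000) = 4.294012


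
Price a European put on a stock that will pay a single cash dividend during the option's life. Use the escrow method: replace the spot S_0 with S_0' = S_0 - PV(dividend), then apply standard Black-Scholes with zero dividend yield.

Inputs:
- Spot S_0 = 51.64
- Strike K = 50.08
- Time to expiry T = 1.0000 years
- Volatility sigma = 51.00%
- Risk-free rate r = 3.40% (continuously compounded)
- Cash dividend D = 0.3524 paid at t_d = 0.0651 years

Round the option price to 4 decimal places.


PV(D) = D * exp(-r * t_d) = 0.3524 * 0.99778905 = 0.35162086
S_0' = S_0 - PV(D) = 51.6400 - 0.35162086 = 51.28837914
d1 = (ln(S_0'/K) + (r + sigma^2/2)*T) / (sigma*sqrt(T)) = 0.36841661
d2 = d1 - sigma*sqrt(T) = -0.14158339
exp(-rT) = 0.96657150
N(-d1) = 0.35628131; N(-d2) = 0.55629546
P = K * exp(-rT) * N(-d2) - S_0' * N(-d1) = 50.0800 * 0.96657150 * 0.55629546 - 51.28837914 * 0.35628131 = 8.6549

Answer: Price = 8.6549


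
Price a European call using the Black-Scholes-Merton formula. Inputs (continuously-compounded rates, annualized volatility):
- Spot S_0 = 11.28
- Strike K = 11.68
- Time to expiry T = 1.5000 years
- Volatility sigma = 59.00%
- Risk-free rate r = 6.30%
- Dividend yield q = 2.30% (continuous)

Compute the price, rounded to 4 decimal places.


Answer: Price = 3.1734

Derivation:
d1 = (ln(S/K) + (r - q + 0.5*sigma^2) * T) / (sigma * sqrt(T)) = 0.39610916
d2 = d1 - sigma * sqrt(T) = -0.32649032
exp(-rT) = 0.90982773; exp(-qT) = 0.96608834
C = S_0 * exp(-qT) * N(d1) - K * exp(-rT) * N(d2)
N(d1) = 0.65398775; N(d2) = 0.37202671
C = 11.2800 * 0.96608834 * 0.65398775 - 11.6800 * 0.90982773 * 0.37202671 = 3.1734


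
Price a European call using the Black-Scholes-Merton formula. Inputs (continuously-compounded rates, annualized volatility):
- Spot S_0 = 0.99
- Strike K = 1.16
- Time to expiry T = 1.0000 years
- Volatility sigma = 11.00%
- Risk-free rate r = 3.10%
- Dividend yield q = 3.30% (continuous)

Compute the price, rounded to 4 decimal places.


d1 = (ln(S/K) + (r - q + 0.5*sigma^2) * T) / (sigma * sqrt(T)) = -1.40382128
d2 = d1 - sigma * sqrt(T) = -1.51382128
exp(-rT) = 0.96947557; exp(-qT) = 0.96753856
C = S_0 * exp(-qT) * N(d1) - K * exp(-rT) * N(d2)
N(d1) = 0.08018604; N(d2) = 0.06503559
C = 0.9900 * 0.96753856 * 0.08018604 - 1.1600 * 0.96947557 * 0.06503559 = 0.0037

Answer: Price = 0.0037


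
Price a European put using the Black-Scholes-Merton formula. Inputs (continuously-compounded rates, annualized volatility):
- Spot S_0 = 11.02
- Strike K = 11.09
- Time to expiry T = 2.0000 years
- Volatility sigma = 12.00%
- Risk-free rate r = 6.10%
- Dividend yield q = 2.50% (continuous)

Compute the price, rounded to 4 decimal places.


Answer: Price = 0.4038

Derivation:
d1 = (ln(S/K) + (r - q + 0.5*sigma^2) * T) / (sigma * sqrt(T)) = 0.47180523
d2 = d1 - sigma * sqrt(T) = 0.30209960
exp(-rT) = 0.88514837; exp(-qT) = 0.95122942
P = K * exp(-rT) * N(-d2) - S_0 * exp(-qT) * N(-d1)
N(-d1) = 0.31853291; N(-d2) = 0.38128807
P = 11.0900 * 0.88514837 * 0.38128807 - 11.0200 * 0.95122942 * 0.31853291 = 0.4038


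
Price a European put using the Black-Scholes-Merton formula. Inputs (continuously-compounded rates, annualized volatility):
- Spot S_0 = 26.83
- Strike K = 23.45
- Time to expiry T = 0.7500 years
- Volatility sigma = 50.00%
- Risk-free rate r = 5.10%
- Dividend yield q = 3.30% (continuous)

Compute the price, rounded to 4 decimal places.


Answer: Price = 2.6133

Derivation:
d1 = (ln(S/K) + (r - q + 0.5*sigma^2) * T) / (sigma * sqrt(T)) = 0.55864451
d2 = d1 - sigma * sqrt(T) = 0.12563181
exp(-rT) = 0.96247229; exp(-qT) = 0.97555377
P = K * exp(-rT) * N(-d2) - S_0 * exp(-qT) * N(-d1)
N(-d1) = 0.28820218; N(-d2) = 0.45001169
P = 23.4500 * 0.96247229 * 0.45001169 - 26.8300 * 0.97555377 * 0.28820218 = 2.6133


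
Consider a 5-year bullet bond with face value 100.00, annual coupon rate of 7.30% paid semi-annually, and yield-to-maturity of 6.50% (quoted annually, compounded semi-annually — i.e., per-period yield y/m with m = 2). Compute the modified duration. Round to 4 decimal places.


Answer: Modified duration = 4.1566

Derivation:
Coupon per period c = face * coupon_rate / m = 3.650000
Periods per year m = 2; per-period yield y/m = 0.032500
Number of cashflows N = 10
Cashflows (t years, CF_t, discount factor 1/(1+y/m)^(m*t), PV):
  t = 0.5000: CF_t = 3.650000, DF = 0.968523, PV = 3.535109
  t = 1.0000: CF_t = 3.650000, DF = 0.938037, PV = 3.423834
  t = 1.5000: CF_t = 3.650000, DF = 0.908510, PV = 3.316062
  t = 2.0000: CF_t = 3.650000, DF = 0.879913, PV = 3.211683
  t = 2.5000: CF_t = 3.650000, DF = 0.852216, PV = 3.110589
  t = 3.0000: CF_t = 3.650000, DF = 0.825391, PV = 3.012677
  t = 3.5000: CF_t = 3.650000, DF = 0.799410, PV = 2.917847
  t = 4.0000: CF_t = 3.650000, DF = 0.774247, PV = 2.826001
  t = 4.5000: CF_t = 3.650000, DF = 0.749876, PV = 2.737047
  t = 5.0000: CF_t = 103.650000, DF = 0.726272, PV = 75.278109
Price P = sum_t PV_t = 103.368958
First compute Macaulay numerator sum_t t * PV_t:
  t * PV_t at t = 0.5000: 1.767554
  t * PV_t at t = 1.0000: 3.423834
  t * PV_t at t = 1.5000: 4.974093
  t * PV_t at t = 2.0000: 6.423365
  t * PV_t at t = 2.5000: 7.776471
  t * PV_t at t = 3.0000: 9.038030
  t * PV_t at t = 3.5000: 10.212463
  t * PV_t at t = 4.0000: 11.304006
  t * PV_t at t = 4.5000: 12.316713
  t * PV_t at t = 5.0000: 376.390547
Macaulay duration D = 443.627077 / 103.368958 = 4.291686
Modified duration = D / (1 + y/m) = 4.291686 / (1 + 0.032500) = 4.156596


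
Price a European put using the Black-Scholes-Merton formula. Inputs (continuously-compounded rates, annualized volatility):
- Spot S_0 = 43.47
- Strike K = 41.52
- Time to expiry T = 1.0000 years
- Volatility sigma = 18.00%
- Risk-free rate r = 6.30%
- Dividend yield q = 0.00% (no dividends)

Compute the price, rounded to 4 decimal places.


d1 = (ln(S/K) + (r - q + 0.5*sigma^2) * T) / (sigma * sqrt(T)) = 0.69497670
d2 = d1 - sigma * sqrt(T) = 0.51497670
exp(-rT) = 0.93894347; exp(-qT) = 1.00000000
P = K * exp(-rT) * N(-d2) - S_0 * exp(-qT) * N(-d1)
N(-d1) = 0.24353495; N(-d2) = 0.30328465
P = 41.5200 * 0.93894347 * 0.30328465 - 43.4700 * 1.00000000 * 0.24353495 = 1.2371

Answer: Price = 1.2371


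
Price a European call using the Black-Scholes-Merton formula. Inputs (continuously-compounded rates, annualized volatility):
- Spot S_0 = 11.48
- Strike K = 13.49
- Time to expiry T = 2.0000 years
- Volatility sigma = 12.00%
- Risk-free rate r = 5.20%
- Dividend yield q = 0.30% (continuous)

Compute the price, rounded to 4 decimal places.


Answer: Price = 0.4785

Derivation:
d1 = (ln(S/K) + (r - q + 0.5*sigma^2) * T) / (sigma * sqrt(T)) = -0.28839515
d2 = d1 - sigma * sqrt(T) = -0.45810077
exp(-rT) = 0.90122530; exp(-qT) = 0.99401796
C = S_0 * exp(-qT) * N(d1) - K * exp(-rT) * N(d2)
N(d1) = 0.38652214; N(d2) = 0.32344002
C = 11.4800 * 0.99401796 * 0.38652214 - 13.4900 * 0.90122530 * 0.32344002 = 0.4785


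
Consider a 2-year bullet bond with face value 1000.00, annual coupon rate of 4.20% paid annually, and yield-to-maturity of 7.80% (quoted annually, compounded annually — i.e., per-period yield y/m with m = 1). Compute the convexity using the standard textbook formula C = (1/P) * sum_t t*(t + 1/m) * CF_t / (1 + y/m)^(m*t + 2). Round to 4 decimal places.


Coupon per period c = face * coupon_rate / m = 42.000000
Periods per year m = 1; per-period yield y/m = 0.078000
Number of cashflows N = 2
Cashflows (t years, CF_t, discount factor 1/(1+y/m)^(m*t), PV):
  t = 1.0000: CF_t = 42.000000, DF = 0.927644, PV = 38.961039
  t = 2.0000: CF_t = 1042.000000, DF = 0.860523, PV = 896.664957
Price P = sum_t PV_t = 935.625996
Convexity numerator sum_t t*(t + 1/m) * CF_t / (1+y/m)^(m*t + 2):
  t = 1.0000: term = 67.053740
  t = 2.0000: term = 4629.604867
Convexity = (1/P) * sum = 4696.658607 / 935.625996 = 5.019803

Answer: Convexity = 5.0198


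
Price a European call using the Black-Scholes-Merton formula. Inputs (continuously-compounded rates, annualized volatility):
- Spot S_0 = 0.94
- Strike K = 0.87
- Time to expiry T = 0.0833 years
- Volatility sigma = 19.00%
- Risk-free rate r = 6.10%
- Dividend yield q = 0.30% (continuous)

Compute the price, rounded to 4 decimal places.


Answer: Price = 0.0756

Derivation:
d1 = (ln(S/K) + (r - q + 0.5*sigma^2) * T) / (sigma * sqrt(T)) = 1.52672763
d2 = d1 - sigma * sqrt(T) = 1.47189033
exp(-rT) = 0.99493159; exp(-qT) = 0.99975013
C = S_0 * exp(-qT) * N(d1) - K * exp(-rT) * N(d2)
N(d1) = 0.93658562; N(d2) = 0.92947475
C = 0.9400 * 0.99975013 * 0.93658562 - 0.8700 * 0.99493159 * 0.92947475 = 0.0756


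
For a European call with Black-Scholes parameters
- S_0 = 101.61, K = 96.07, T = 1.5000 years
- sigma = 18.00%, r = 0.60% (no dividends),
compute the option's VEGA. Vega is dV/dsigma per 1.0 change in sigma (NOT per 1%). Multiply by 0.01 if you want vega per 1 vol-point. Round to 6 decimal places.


d1 = 0.4053672509; d2 = 0.1849131740
phi(d1) = 0.3674750561; exp(-qT) = 1.0000000000; exp(-rT) = 0.9910403788
Vega = S * exp(-qT) * phi(d1) * sqrt(T) = 101.6100 * 1.0000000000 * 0.3674750561 * 1.2247448714 = 45.730921

Answer: Vega = 45.730921


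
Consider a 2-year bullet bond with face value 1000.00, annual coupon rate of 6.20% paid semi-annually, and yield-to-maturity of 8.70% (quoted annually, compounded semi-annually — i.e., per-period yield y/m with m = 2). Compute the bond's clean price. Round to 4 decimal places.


Answer: Price = 954.9981

Derivation:
Coupon per period c = face * coupon_rate / m = 31.000000
Periods per year m = 2; per-period yield y/m = 0.043500
Number of cashflows N = 4
Cashflows (t years, CF_t, discount factor 1/(1+y/m)^(m*t), PV):
  t = 0.5000: CF_t = 31.000000, DF = 0.958313, PV = 29.707714
  t = 1.0000: CF_t = 31.000000, DF = 0.918365, PV = 28.469300
  t = 1.5000: CF_t = 31.000000, DF = 0.880081, PV = 27.282511
  t = 2.0000: CF_t = 1031.000000, DF = 0.843393, PV = 869.538572
Price P = sum_t PV_t = 954.998097


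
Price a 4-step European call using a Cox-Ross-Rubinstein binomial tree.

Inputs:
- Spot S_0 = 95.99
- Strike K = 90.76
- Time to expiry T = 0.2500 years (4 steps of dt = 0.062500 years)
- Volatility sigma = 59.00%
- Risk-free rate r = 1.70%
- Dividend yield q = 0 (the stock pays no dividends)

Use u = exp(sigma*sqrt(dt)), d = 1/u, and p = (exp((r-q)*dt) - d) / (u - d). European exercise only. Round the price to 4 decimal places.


dt = T/N = 0.062500
u = exp(sigma*sqrt(dt)) = 1.158933; d = 1/u = 0.862862
p = (exp((r-q)*dt) - d) / (u - d) = 0.466782
Discount per step: exp(-r*dt) = 0.998938
Stock lattice S(k, i) with i counting down-moves:
  k=0: S(0,0) = 95.9900
  k=1: S(1,0) = 111.2460; S(1,1) = 82.8262
  k=2: S(2,0) = 128.9267; S(2,1) = 95.9900; S(2,2) = 71.4676
  k=3: S(3,0) = 149.4174; S(3,1) = 111.2460; S(3,2) = 82.8262; S(3,3) = 61.6667
  k=4: S(4,0) = 173.1648; S(4,1) = 128.9267; S(4,2) = 95.9900; S(4,3) = 71.4676; S(4,4) = 53.2099
Terminal payoffs V(N, i) = max(S_T - K, 0):
  V(4,0) = 82.404848; V(4,1) = 38.166699; V(4,2) = 5.230000; V(4,3) = 0.000000; V(4,4) = 0.000000
Backward induction: V(k, i) = exp(-r*dt) * [p * V(k+1, i) + (1-p) * V(k+1, i+1)].
  V(3,0) = exp(-r*dt) * [p*82.404848 + (1-p)*38.166699] = 58.753824
  V(3,1) = exp(-r*dt) * [p*38.166699 + (1-p)*5.230000] = 20.582387
  V(3,2) = exp(-r*dt) * [p*5.230000 + (1-p)*0.000000] = 2.438679
  V(3,3) = exp(-r*dt) * [p*0.000000 + (1-p)*0.000000] = 0.000000
  V(2,0) = exp(-r*dt) * [p*58.753824 + (1-p)*20.582387] = 38.359359
  V(2,1) = exp(-r*dt) * [p*20.582387 + (1-p)*2.438679] = 10.896257
  V(2,2) = exp(-r*dt) * [p*2.438679 + (1-p)*0.000000] = 1.137123
  V(1,0) = exp(-r*dt) * [p*38.359359 + (1-p)*10.896257] = 23.690362
  V(1,1) = exp(-r*dt) * [p*10.896257 + (1-p)*1.137123] = 5.686469
  V(0,0) = exp(-r*dt) * [p*23.690362 + (1-p)*5.686469] = 14.075404

Answer: Price = V(0,0) = 14.0754
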